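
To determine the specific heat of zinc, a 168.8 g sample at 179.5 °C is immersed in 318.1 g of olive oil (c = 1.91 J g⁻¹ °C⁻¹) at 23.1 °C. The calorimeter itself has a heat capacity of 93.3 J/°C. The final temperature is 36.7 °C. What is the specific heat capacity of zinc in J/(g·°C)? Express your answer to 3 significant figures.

q_gained = (318.1 × 1.91 + 93.3) × (36.7 − 23.1) = 9532 J
q_lost = 168.8 × c × (179.5 − 36.7) = 24104.64 c
Set equal: c = 9532 / 24104.64 = 0.395 J/(g·°C)

c = 0.395 J/(g·°C)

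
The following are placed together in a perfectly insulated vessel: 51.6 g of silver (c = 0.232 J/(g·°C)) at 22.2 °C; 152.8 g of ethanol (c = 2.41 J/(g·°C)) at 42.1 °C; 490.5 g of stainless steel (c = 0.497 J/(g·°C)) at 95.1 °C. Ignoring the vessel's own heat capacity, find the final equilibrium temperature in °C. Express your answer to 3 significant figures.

T_f = 62.4 °C

Σ mᵢcᵢ(T − Tᵢ) = 0  ⇒  T = Σ mᵢcᵢTᵢ / Σ mᵢcᵢ
Σ mᵢcᵢ = 51.6×0.232 + 152.8×2.41 + 490.5×0.497 = 623.9977
Σ mᵢcᵢTᵢ = 11.9712×22.2 + 368.248×42.1 + 243.7785×95.1 = 38952
T = 38952 / 623.9977 = 62.42 °C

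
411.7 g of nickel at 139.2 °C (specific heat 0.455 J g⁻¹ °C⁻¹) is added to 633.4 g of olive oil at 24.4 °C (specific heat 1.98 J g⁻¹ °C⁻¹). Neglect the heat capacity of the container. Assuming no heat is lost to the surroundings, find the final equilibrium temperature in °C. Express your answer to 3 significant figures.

T_f = 39.3 °C

Heat lost by nickel = heat gained by olive oil.
(411.7)(0.455)(139.2 − T) = (633.4)(1.98)(T − 24.4)
187.3235 (139.2 − T) = 1254.132 (T − 24.4)
26075 − 187.3235 T = 1254.132 T − 30601
56676 = 1441.4555 T
T = 39.32 °C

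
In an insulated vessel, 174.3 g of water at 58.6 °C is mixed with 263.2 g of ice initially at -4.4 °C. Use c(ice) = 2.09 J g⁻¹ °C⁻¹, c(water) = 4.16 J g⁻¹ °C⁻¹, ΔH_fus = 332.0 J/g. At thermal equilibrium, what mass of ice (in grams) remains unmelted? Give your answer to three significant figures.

Heat to warm all ice to 0 °C: 263.2×2.09×4.4 = 2420.4 J
Heat released by water cooling to 0 °C: 174.3×4.16×58.6 = 42490 J
42490 J < 2420.4 + 263.2×332.0 = 89802.8 J, so not all ice melts; final T = 0 °C.
Heat left for melting: 42490 − 2420.4 = 40069.6 J
Mass melted = 40069.6 / 332.0 = 120.7 g
Ice remaining = 263.2 − 120.7 = 142.5 g

m_ice remaining = 143 g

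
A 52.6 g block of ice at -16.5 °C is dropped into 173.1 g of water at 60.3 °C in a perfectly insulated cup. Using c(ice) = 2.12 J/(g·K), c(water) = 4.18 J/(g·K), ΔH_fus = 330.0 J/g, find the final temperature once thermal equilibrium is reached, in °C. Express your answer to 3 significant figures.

T_f = 25.9 °C

Heat to bring ice to 0 °C and melt it: q₁ = 52.6×2.12×16.5 + 52.6×330.0 = 19198 J
Heat the water can supply cooling to 0 °C: 173.1×4.18×60.3 = 43630.5 J > q₁, so all ice melts.
Energy balance: 173.1×4.18×(60.3 − T) = 19198 + 52.6×4.18×(T − 0)
723.558(60.3 − T) = 19198 + 219.868 T
43630.5 − 19198 = 943.426 T
T = 24432.5 / 943.426 = 25.90 °C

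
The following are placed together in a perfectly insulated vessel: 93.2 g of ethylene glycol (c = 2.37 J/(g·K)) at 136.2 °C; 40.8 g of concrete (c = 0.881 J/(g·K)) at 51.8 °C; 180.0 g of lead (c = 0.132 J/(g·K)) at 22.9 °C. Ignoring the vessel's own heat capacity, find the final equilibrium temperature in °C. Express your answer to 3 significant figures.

Σ mᵢcᵢ(T − Tᵢ) = 0  ⇒  T = Σ mᵢcᵢTᵢ / Σ mᵢcᵢ
Σ mᵢcᵢ = 93.2×2.37 + 40.8×0.881 + 180.0×0.132 = 280.5888
Σ mᵢcᵢTᵢ = 220.884×136.2 + 35.9448×51.8 + 23.76×22.9 = 32490
T = 32490 / 280.5888 = 115.8 °C

T_f = 116 °C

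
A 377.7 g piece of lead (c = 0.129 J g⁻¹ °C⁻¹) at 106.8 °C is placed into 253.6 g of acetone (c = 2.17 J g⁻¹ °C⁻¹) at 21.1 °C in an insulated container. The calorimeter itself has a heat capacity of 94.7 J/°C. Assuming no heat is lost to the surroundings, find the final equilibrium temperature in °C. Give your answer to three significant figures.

T_f = 27.1 °C

Heat lost by lead = heat gained by acetone + calorimeter.
(377.7)(0.129)(106.8 − T) = [(253.6)(2.17) + 94.7](T − 21.1)
48.7233 (106.8 − T) = 645.012 (T − 21.1)
5203.6 − 48.7233 T = 645.012 T − 13610
18813.6 = 693.7353 T
T = 27.12 °C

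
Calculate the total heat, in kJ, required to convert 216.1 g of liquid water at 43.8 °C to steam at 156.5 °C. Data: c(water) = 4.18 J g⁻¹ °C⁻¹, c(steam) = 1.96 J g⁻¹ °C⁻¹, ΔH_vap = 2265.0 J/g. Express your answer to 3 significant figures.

q = 564 kJ

q1 (heat water 43.8→100.0 °C): 216.1 × 4.18 × 56.2 = 50765 J
q2 (vaporize at 100 °C): 216.1 × 2265.0 = 489467 J
q3 (heat steam 100.0→156.5 °C): 216.1 × 1.96 × 56.5 = 23931 J
Total: 50765 + 489467 + 23931 = 564163 J = 564 kJ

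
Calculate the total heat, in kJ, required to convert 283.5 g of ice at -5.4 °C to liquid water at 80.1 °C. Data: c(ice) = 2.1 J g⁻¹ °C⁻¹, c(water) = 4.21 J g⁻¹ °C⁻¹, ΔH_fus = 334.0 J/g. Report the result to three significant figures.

q1 (heat ice -5.4→0.0 °C): 283.5 × 2.1 × 5.4 = 3215 J
q2 (melt at 0 °C): 283.5 × 334.0 = 94689 J
q3 (heat water 0.0→80.1 °C): 283.5 × 4.21 × 80.1 = 95602 J
Total: 3215 + 94689 + 95602 = 193506 J = 194 kJ

q = 194 kJ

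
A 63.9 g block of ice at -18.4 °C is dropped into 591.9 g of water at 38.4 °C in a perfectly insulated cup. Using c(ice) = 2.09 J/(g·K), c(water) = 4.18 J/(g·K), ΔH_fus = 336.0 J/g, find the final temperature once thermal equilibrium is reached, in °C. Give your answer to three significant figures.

Heat to bring ice to 0 °C and melt it: q₁ = 63.9×2.09×18.4 + 63.9×336.0 = 23928 J
Heat the water can supply cooling to 0 °C: 591.9×4.18×38.4 = 95007.1 J > q₁, so all ice melts.
Energy balance: 591.9×4.18×(38.4 − T) = 23928 + 63.9×4.18×(T − 0)
2474.142(38.4 − T) = 23928 + 267.102 T
95007.1 − 23928 = 2741.244 T
T = 71079.1 / 2741.244 = 25.93 °C

T_f = 25.9 °C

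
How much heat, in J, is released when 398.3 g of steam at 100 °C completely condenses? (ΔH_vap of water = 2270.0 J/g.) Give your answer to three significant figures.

q = m × ΔH_vap = 398.3 × 2270.0 = 904100 J

q = 904000 J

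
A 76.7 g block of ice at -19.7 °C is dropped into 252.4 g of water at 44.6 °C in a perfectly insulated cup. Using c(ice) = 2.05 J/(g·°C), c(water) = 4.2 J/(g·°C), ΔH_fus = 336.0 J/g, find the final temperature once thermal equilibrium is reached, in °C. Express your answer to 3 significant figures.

Heat to bring ice to 0 °C and melt it: q₁ = 76.7×2.05×19.7 + 76.7×336.0 = 28869 J
Heat the water can supply cooling to 0 °C: 252.4×4.2×44.6 = 47279.6 J > q₁, so all ice melts.
Energy balance: 252.4×4.2×(44.6 − T) = 28869 + 76.7×4.2×(T − 0)
1060.08(44.6 − T) = 28869 + 322.14 T
47279.6 − 28869 = 1382.22 T
T = 18410.6 / 1382.22 = 13.32 °C

T_f = 13.3 °C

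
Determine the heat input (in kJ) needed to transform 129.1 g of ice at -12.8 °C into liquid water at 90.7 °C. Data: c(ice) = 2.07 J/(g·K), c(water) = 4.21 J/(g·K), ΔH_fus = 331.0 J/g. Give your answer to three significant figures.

q = 95.4 kJ

q1 (heat ice -12.8→0.0 °C): 129.1 × 2.07 × 12.8 = 3421 J
q2 (melt at 0 °C): 129.1 × 331.0 = 42732 J
q3 (heat water 0.0→90.7 °C): 129.1 × 4.21 × 90.7 = 49296 J
Total: 3421 + 42732 + 49296 = 95449 J = 95.4 kJ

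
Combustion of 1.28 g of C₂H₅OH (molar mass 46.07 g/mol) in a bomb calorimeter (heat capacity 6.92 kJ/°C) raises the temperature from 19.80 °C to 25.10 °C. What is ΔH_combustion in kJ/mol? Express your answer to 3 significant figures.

ΔH = -1320 kJ/mol

ΔT = 25.10 − 19.80 = 5.30 °C
q_cal = C_cal × ΔT = 6.92 × 5.30 = 36.676 kJ
n = 1.28 / 46.07 = 0.02778 mol
q_rxn = −q_cal = -36.676 kJ
ΔH = -36.676 / 0.02778 = -1320 kJ/mol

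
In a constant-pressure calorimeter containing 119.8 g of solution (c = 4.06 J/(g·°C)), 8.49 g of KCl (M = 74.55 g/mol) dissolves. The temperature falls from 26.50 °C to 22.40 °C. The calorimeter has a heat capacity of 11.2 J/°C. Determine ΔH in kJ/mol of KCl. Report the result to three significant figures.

ΔH = 17.9 kJ/mol

|ΔT| = |22.40 − 26.50| = 4.10 °C
|q_surr| = (119.8 × 4.06 + 11.2) × 4.10 = 497.588 × 4.10 = 2040 J
n(KCl) = 8.49 / 74.55 = 0.1139 mol
Temperature fell, so q_rxn = +|q_surr| = 2.040 kJ
ΔH = q_rxn / n = 17.91 kJ/mol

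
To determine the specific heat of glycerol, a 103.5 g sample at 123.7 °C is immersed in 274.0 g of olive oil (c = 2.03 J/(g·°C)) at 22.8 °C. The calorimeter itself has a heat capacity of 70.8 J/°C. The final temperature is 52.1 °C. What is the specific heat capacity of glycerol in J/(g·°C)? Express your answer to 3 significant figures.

q_gained = (274.0 × 2.03 + 70.8) × (52.1 − 22.8) = 18370 J
q_lost = 103.5 × c × (123.7 − 52.1) = 7410.6 c
Set equal: c = 18370 / 7410.6 = 2.48 J/(g·°C)

c = 2.48 J/(g·°C)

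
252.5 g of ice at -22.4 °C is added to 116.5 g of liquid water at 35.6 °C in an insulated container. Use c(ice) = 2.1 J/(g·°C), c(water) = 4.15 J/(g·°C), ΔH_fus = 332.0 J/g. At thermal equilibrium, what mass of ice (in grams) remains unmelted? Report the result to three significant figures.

Heat to warm all ice to 0 °C: 252.5×2.1×22.4 = 11878 J
Heat released by water cooling to 0 °C: 116.5×4.15×35.6 = 17212 J
17212 J < 11878 + 252.5×332.0 = 95708 J, so not all ice melts; final T = 0 °C.
Heat left for melting: 17212 − 11878 = 5334 J
Mass melted = 5334 / 332.0 = 16.07 g
Ice remaining = 252.5 − 16.07 = 236.43 g

m_ice remaining = 236 g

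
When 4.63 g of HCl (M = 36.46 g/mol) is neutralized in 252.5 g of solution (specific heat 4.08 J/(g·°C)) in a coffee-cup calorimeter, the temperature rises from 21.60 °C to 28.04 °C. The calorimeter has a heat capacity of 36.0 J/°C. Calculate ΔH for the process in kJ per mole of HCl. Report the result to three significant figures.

ΔH = -54.1 kJ/mol

|ΔT| = |28.04 − 21.60| = 6.44 °C
|q_surr| = (252.5 × 4.08 + 36.0) × 6.44 = 1066.2 × 6.44 = 6866 J
n(HCl) = 4.63 / 36.46 = 0.1270 mol
Temperature rose, so q_rxn = −|q_surr| = -6.866 kJ
ΔH = q_rxn / n = -54.06 kJ/mol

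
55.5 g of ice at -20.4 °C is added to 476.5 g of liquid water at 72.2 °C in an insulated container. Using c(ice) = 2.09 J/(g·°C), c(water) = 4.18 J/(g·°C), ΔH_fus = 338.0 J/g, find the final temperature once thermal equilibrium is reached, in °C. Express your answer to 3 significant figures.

Heat to bring ice to 0 °C and melt it: q₁ = 55.5×2.09×20.4 + 55.5×338.0 = 21125 J
Heat the water can supply cooling to 0 °C: 476.5×4.18×72.2 = 143806 J > q₁, so all ice melts.
Energy balance: 476.5×4.18×(72.2 − T) = 21125 + 55.5×4.18×(T − 0)
1991.77(72.2 − T) = 21125 + 231.99 T
143806 − 21125 = 2223.76 T
T = 122681 / 2223.76 = 55.17 °C

T_f = 55.2 °C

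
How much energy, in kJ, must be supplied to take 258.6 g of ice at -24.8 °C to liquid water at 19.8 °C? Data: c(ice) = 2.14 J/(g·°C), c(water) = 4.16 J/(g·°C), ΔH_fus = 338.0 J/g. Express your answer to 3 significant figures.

q = 122 kJ

q1 (heat ice -24.8→0.0 °C): 258.6 × 2.14 × 24.8 = 13724 J
q2 (melt at 0 °C): 258.6 × 338.0 = 87407 J
q3 (heat water 0.0→19.8 °C): 258.6 × 4.16 × 19.8 = 21300 J
Total: 13724 + 87407 + 21300 = 122431 J = 122 kJ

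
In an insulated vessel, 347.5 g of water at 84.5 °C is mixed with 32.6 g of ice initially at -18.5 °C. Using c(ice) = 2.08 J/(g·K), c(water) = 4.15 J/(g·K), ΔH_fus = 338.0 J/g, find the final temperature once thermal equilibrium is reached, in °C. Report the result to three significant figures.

T_f = 69.5 °C

Heat to bring ice to 0 °C and melt it: q₁ = 32.6×2.08×18.5 + 32.6×338.0 = 12273 J
Heat the water can supply cooling to 0 °C: 347.5×4.15×84.5 = 121860 J > q₁, so all ice melts.
Energy balance: 347.5×4.15×(84.5 − T) = 12273 + 32.6×4.15×(T − 0)
1442.125(84.5 − T) = 12273 + 135.29 T
121860 − 12273 = 1577.415 T
T = 109587 / 1577.415 = 69.47 °C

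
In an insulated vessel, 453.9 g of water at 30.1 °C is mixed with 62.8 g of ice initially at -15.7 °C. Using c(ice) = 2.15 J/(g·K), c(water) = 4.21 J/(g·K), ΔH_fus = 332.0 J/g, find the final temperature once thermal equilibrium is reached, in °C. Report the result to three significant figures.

T_f = 15.9 °C

Heat to bring ice to 0 °C and melt it: q₁ = 62.8×2.15×15.7 + 62.8×332.0 = 22969 J
Heat the water can supply cooling to 0 °C: 453.9×4.21×30.1 = 57518.7 J > q₁, so all ice melts.
Energy balance: 453.9×4.21×(30.1 − T) = 22969 + 62.8×4.21×(T − 0)
1910.919(30.1 − T) = 22969 + 264.388 T
57518.7 − 22969 = 2175.307 T
T = 34549.7 / 2175.307 = 15.88 °C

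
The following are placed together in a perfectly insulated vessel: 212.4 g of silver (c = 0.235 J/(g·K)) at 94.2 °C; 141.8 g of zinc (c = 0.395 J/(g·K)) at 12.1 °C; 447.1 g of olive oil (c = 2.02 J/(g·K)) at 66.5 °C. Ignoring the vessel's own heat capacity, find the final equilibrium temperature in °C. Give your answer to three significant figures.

Σ mᵢcᵢ(T − Tᵢ) = 0  ⇒  T = Σ mᵢcᵢTᵢ / Σ mᵢcᵢ
Σ mᵢcᵢ = 212.4×0.235 + 141.8×0.395 + 447.1×2.02 = 1009.067
Σ mᵢcᵢTᵢ = 49.914×94.2 + 56.011×12.1 + 903.142×66.5 = 65439
T = 65439 / 1009.067 = 64.85 °C

T_f = 64.9 °C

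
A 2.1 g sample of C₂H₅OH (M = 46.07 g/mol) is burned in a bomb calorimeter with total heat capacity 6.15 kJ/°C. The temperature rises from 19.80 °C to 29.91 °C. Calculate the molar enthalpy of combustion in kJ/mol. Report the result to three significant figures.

ΔT = 29.91 − 19.80 = 10.11 °C
q_cal = C_cal × ΔT = 6.15 × 10.11 = 62.1765 kJ
n = 2.1 / 46.07 = 0.04558 mol
q_rxn = −q_cal = -62.1765 kJ
ΔH = -62.1765 / 0.04558 = -1364 kJ/mol

ΔH = -1360 kJ/mol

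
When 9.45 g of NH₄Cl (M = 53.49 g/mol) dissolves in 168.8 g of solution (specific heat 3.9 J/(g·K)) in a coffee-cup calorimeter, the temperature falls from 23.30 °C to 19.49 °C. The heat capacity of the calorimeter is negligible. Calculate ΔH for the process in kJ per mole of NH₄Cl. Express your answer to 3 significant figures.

|ΔT| = |19.49 − 23.30| = 3.81 °C
|q_surr| = (168.8 × 3.9) × 3.81 = 658.32 × 3.81 = 2508 J
n(NH₄Cl) = 9.45 / 53.49 = 0.1767 mol
Temperature fell, so q_rxn = +|q_surr| = 2.508 kJ
ΔH = q_rxn / n = 14.19 kJ/mol

ΔH = 14.2 kJ/mol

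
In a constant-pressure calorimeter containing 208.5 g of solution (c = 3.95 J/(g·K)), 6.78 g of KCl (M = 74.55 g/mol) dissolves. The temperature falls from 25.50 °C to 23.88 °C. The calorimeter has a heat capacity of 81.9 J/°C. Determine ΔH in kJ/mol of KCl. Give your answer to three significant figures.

|ΔT| = |23.88 − 25.50| = 1.62 °C
|q_surr| = (208.5 × 3.95 + 81.9) × 1.62 = 905.475 × 1.62 = 1467 J
n(KCl) = 6.78 / 74.55 = 0.09095 mol
Temperature fell, so q_rxn = +|q_surr| = 1.467 kJ
ΔH = q_rxn / n = 16.13 kJ/mol

ΔH = 16.1 kJ/mol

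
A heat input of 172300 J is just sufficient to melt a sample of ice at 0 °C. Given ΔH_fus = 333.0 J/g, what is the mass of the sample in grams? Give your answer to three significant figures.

m = 517 g

m = q / ΔH_fus = 172300 J / 333.0 J/g = 517 g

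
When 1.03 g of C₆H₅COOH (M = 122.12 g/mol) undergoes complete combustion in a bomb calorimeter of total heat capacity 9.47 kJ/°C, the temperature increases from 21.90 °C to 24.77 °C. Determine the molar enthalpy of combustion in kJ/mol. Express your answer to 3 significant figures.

ΔT = 24.77 − 21.90 = 2.87 °C
q_cal = C_cal × ΔT = 9.47 × 2.87 = 27.1789 kJ
n = 1.03 / 122.12 = 0.008434 mol
q_rxn = −q_cal = -27.1789 kJ
ΔH = -27.1789 / 0.008434 = -3223 kJ/mol

ΔH = -3220 kJ/mol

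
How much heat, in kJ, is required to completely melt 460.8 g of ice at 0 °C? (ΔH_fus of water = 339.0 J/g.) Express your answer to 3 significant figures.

q = 156 kJ

q = m × ΔH_fus = 460.8 × 339.0 = 156200 J = 156 kJ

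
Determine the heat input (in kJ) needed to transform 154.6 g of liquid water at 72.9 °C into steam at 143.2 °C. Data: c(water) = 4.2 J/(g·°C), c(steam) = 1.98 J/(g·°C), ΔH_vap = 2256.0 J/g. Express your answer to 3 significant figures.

q = 380 kJ

q1 (heat water 72.9→100.0 °C): 154.6 × 4.2 × 27.1 = 17597 J
q2 (vaporize at 100 °C): 154.6 × 2256.0 = 348778 J
q3 (heat steam 100.0→143.2 °C): 154.6 × 1.98 × 43.2 = 13224 J
Total: 17597 + 348778 + 13224 = 379599 J = 380 kJ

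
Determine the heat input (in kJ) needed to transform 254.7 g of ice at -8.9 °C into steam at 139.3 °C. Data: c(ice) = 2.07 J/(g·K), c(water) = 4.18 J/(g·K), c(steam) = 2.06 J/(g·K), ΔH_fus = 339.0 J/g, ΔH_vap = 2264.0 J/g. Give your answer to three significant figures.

q = 795 kJ

q1 (heat ice -8.9→0.0 °C): 254.7 × 2.07 × 8.9 = 4692 J
q2 (melt at 0 °C): 254.7 × 339.0 = 86343 J
q3 (heat water 0.0→100.0 °C): 254.7 × 4.18 × 100.0 = 106465 J
q4 (vaporize at 100 °C): 254.7 × 2264.0 = 576641 J
q5 (heat steam 100.0→139.3 °C): 254.7 × 2.06 × 39.3 = 20620 J
Total: 4692 + 86343 + 106465 + 576641 + 20620 = 794761 J = 795 kJ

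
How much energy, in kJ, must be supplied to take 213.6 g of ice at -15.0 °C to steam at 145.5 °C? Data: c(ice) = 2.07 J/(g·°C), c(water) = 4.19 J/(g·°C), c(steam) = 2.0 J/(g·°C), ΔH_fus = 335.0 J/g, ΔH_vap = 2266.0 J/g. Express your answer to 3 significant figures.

q1 (heat ice -15.0→0.0 °C): 213.6 × 2.07 × 15.0 = 6632 J
q2 (melt at 0 °C): 213.6 × 335.0 = 71556 J
q3 (heat water 0.0→100.0 °C): 213.6 × 4.19 × 100.0 = 89498 J
q4 (vaporize at 100 °C): 213.6 × 2266.0 = 484018 J
q5 (heat steam 100.0→145.5 °C): 213.6 × 2.0 × 45.5 = 19438 J
Total: 6632 + 71556 + 89498 + 484018 + 19438 = 671142 J = 671 kJ

q = 671 kJ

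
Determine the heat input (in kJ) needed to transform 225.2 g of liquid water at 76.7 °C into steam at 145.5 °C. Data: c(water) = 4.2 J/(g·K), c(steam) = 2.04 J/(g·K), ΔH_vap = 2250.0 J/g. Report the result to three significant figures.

q = 550 kJ

q1 (heat water 76.7→100.0 °C): 225.2 × 4.2 × 23.3 = 22038 J
q2 (vaporize at 100 °C): 225.2 × 2250.0 = 506700 J
q3 (heat steam 100.0→145.5 °C): 225.2 × 2.04 × 45.5 = 20903 J
Total: 22038 + 506700 + 20903 = 549641 J = 550 kJ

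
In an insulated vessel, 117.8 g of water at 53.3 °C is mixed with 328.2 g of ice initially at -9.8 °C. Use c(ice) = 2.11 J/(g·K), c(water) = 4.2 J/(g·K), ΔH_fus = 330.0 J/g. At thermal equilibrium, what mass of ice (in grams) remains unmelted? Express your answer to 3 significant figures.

m_ice remaining = 269 g

Heat to warm all ice to 0 °C: 328.2×2.11×9.8 = 6786.5 J
Heat released by water cooling to 0 °C: 117.8×4.2×53.3 = 26371 J
26371 J < 6786.5 + 328.2×330.0 = 115092.5 J, so not all ice melts; final T = 0 °C.
Heat left for melting: 26371 − 6786.5 = 19584.5 J
Mass melted = 19584.5 / 330.0 = 59.35 g
Ice remaining = 328.2 − 59.35 = 268.85 g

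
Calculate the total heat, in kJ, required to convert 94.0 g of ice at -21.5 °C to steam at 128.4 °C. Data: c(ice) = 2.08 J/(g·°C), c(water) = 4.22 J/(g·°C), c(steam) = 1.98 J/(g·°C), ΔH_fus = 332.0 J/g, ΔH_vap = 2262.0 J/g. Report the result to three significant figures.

q = 293 kJ

q1 (heat ice -21.5→0.0 °C): 94.0 × 2.08 × 21.5 = 4204 J
q2 (melt at 0 °C): 94.0 × 332.0 = 31208 J
q3 (heat water 0.0→100.0 °C): 94.0 × 4.22 × 100.0 = 39668 J
q4 (vaporize at 100 °C): 94.0 × 2262.0 = 212628 J
q5 (heat steam 100.0→128.4 °C): 94.0 × 1.98 × 28.4 = 5286 J
Total: 4204 + 31208 + 39668 + 212628 + 5286 = 292994 J = 293 kJ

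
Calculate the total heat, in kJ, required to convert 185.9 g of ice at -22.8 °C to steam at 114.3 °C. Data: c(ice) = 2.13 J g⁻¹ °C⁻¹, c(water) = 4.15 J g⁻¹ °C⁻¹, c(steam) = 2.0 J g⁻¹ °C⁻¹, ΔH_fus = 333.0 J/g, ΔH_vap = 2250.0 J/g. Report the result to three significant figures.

q = 572 kJ

q1 (heat ice -22.8→0.0 °C): 185.9 × 2.13 × 22.8 = 9028 J
q2 (melt at 0 °C): 185.9 × 333.0 = 61905 J
q3 (heat water 0.0→100.0 °C): 185.9 × 4.15 × 100.0 = 77149 J
q4 (vaporize at 100 °C): 185.9 × 2250.0 = 418275 J
q5 (heat steam 100.0→114.3 °C): 185.9 × 2.0 × 14.3 = 5317 J
Total: 9028 + 61905 + 77149 + 418275 + 5317 = 571674 J = 572 kJ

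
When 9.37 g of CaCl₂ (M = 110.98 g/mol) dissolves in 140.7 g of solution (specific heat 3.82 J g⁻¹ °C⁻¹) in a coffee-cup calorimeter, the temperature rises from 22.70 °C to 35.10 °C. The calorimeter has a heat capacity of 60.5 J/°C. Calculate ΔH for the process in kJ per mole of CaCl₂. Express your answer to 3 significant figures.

ΔH = -87.8 kJ/mol

|ΔT| = |35.10 − 22.70| = 12.40 °C
|q_surr| = (140.7 × 3.82 + 60.5) × 12.40 = 597.974 × 12.40 = 7415 J
n(CaCl₂) = 9.37 / 110.98 = 0.08443 mol
Temperature rose, so q_rxn = −|q_surr| = -7.415 kJ
ΔH = q_rxn / n = -87.82 kJ/mol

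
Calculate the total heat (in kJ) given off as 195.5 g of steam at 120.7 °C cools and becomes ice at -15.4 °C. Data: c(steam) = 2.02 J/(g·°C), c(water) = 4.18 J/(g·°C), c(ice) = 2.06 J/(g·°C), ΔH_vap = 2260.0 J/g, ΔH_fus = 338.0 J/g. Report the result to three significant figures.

q1 (cool steam 120.7→100 °C): 195.5 × 2.02 × 20.7 = 8175 J
q2 (condense at 100 °C): 195.5 × 2260.0 = 441830 J
q3 (cool water 100→0 °C): 195.5 × 4.18 × 100.0 = 81719 J
q4 (freeze at 0 °C): 195.5 × 338.0 = 66079 J
q5 (cool ice 0→-15.4 °C): 195.5 × 2.06 × 15.4 = 6202 J
Total: 8175 + 441830 + 81719 + 66079 + 6202 = 604005 J = 604 kJ

q = 604 kJ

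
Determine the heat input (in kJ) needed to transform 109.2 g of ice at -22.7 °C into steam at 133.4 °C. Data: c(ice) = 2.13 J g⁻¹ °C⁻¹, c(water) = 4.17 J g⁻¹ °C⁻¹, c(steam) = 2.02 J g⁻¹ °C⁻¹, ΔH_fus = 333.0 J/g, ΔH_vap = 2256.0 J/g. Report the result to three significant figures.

q = 341 kJ

q1 (heat ice -22.7→0.0 °C): 109.2 × 2.13 × 22.7 = 5280 J
q2 (melt at 0 °C): 109.2 × 333.0 = 36364 J
q3 (heat water 0.0→100.0 °C): 109.2 × 4.17 × 100.0 = 45536 J
q4 (vaporize at 100 °C): 109.2 × 2256.0 = 246355 J
q5 (heat steam 100.0→133.4 °C): 109.2 × 2.02 × 33.4 = 7368 J
Total: 5280 + 36364 + 45536 + 246355 + 7368 = 340903 J = 341 kJ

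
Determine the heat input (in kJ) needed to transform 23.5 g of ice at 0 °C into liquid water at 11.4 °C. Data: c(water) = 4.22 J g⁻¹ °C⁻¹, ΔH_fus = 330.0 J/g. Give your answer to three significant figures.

q1 (melt at 0 °C): 23.5 × 330.0 = 7755 J
q2 (heat water 0.0→11.4 °C): 23.5 × 4.22 × 11.4 = 1131 J
Total: 7755 + 1131 = 8886 J = 8.89 kJ

q = 8.89 kJ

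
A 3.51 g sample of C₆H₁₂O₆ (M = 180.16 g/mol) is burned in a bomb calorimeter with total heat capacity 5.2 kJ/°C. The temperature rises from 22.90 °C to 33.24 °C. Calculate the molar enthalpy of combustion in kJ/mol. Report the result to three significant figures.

ΔH = -2760 kJ/mol

ΔT = 33.24 − 22.90 = 10.34 °C
q_cal = C_cal × ΔT = 5.2 × 10.34 = 53.768 kJ
n = 3.51 / 180.16 = 0.01948 mol
q_rxn = −q_cal = -53.768 kJ
ΔH = -53.768 / 0.01948 = -2760 kJ/mol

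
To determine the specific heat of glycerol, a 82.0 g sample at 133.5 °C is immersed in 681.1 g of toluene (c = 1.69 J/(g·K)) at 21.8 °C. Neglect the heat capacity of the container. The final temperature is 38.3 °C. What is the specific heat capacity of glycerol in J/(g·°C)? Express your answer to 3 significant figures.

c = 2.43 J/(g·°C)

q_gained = (681.1 × 1.69) × (38.3 − 21.8) = 18990 J
q_lost = 82.0 × c × (133.5 − 38.3) = 7806.4 c
Set equal: c = 18990 / 7806.4 = 2.43 J/(g·°C)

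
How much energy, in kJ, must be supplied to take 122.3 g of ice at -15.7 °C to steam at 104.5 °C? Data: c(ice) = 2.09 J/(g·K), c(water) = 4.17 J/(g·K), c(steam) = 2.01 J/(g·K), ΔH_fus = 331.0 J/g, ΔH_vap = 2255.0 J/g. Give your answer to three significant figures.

q = 372 kJ

q1 (heat ice -15.7→0.0 °C): 122.3 × 2.09 × 15.7 = 4013 J
q2 (melt at 0 °C): 122.3 × 331.0 = 40481 J
q3 (heat water 0.0→100.0 °C): 122.3 × 4.17 × 100.0 = 50999 J
q4 (vaporize at 100 °C): 122.3 × 2255.0 = 275787 J
q5 (heat steam 100.0→104.5 °C): 122.3 × 2.01 × 4.5 = 1106 J
Total: 4013 + 40481 + 50999 + 275787 + 1106 = 372386 J = 372 kJ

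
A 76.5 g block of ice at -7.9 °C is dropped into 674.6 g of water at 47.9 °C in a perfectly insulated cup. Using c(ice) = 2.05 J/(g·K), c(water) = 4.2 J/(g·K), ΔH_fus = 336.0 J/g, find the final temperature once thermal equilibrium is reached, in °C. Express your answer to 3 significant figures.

Heat to bring ice to 0 °C and melt it: q₁ = 76.5×2.05×7.9 + 76.5×336.0 = 26943 J
Heat the water can supply cooling to 0 °C: 674.6×4.2×47.9 = 135716 J > q₁, so all ice melts.
Energy balance: 674.6×4.2×(47.9 − T) = 26943 + 76.5×4.2×(T − 0)
2833.32(47.9 − T) = 26943 + 321.3 T
135716 − 26943 = 3154.62 T
T = 108773 / 3154.62 = 34.48 °C

T_f = 34.5 °C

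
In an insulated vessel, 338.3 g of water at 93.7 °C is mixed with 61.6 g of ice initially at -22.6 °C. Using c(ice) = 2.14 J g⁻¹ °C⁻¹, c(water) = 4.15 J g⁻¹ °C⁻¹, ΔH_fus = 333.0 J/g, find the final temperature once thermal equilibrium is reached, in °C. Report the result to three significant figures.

T_f = 65.1 °C

Heat to bring ice to 0 °C and melt it: q₁ = 61.6×2.14×22.6 + 61.6×333.0 = 23492 J
Heat the water can supply cooling to 0 °C: 338.3×4.15×93.7 = 131550 J > q₁, so all ice melts.
Energy balance: 338.3×4.15×(93.7 − T) = 23492 + 61.6×4.15×(T − 0)
1403.945(93.7 − T) = 23492 + 255.64 T
131550 − 23492 = 1659.585 T
T = 108058 / 1659.585 = 65.11 °C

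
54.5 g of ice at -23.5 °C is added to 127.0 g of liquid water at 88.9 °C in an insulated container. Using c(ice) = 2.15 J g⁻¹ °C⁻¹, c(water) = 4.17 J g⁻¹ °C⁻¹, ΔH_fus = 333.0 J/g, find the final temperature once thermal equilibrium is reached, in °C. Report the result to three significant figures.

T_f = 34.6 °C

Heat to bring ice to 0 °C and melt it: q₁ = 54.5×2.15×23.5 + 54.5×333.0 = 20902 J
Heat the water can supply cooling to 0 °C: 127.0×4.17×88.9 = 47080.6 J > q₁, so all ice melts.
Energy balance: 127.0×4.17×(88.9 − T) = 20902 + 54.5×4.17×(T − 0)
529.59(88.9 − T) = 20902 + 227.265 T
47080.6 − 20902 = 756.855 T
T = 26178.6 / 756.855 = 34.59 °C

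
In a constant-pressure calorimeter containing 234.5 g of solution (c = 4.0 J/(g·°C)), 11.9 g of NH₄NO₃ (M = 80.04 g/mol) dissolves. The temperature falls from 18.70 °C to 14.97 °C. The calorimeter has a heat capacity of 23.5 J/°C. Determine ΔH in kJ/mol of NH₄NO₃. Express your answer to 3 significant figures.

ΔH = 24.1 kJ/mol

|ΔT| = |14.97 − 18.70| = 3.73 °C
|q_surr| = (234.5 × 4.0 + 23.5) × 3.73 = 961.5 × 3.73 = 3586 J
n(NH₄NO₃) = 11.9 / 80.04 = 0.1487 mol
Temperature fell, so q_rxn = +|q_surr| = 3.586 kJ
ΔH = q_rxn / n = 24.12 kJ/mol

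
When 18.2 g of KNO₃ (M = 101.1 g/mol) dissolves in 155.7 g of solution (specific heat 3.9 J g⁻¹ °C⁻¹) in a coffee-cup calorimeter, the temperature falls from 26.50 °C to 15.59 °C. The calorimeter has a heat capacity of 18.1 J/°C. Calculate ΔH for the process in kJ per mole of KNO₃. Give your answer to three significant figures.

ΔH = 37.9 kJ/mol

|ΔT| = |15.59 − 26.50| = 10.91 °C
|q_surr| = (155.7 × 3.9 + 18.1) × 10.91 = 625.33 × 10.91 = 6822 J
n(KNO₃) = 18.2 / 101.1 = 0.1800 mol
Temperature fell, so q_rxn = +|q_surr| = 6.822 kJ
ΔH = q_rxn / n = 37.90 kJ/mol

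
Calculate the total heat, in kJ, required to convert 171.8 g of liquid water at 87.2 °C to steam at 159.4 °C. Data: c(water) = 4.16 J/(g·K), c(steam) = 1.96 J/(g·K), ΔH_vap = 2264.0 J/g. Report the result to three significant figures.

q1 (heat water 87.2→100.0 °C): 171.8 × 4.16 × 12.8 = 9148 J
q2 (vaporize at 100 °C): 171.8 × 2264.0 = 388955 J
q3 (heat steam 100.0→159.4 °C): 171.8 × 1.96 × 59.4 = 20002 J
Total: 9148 + 388955 + 20002 = 418105 J = 418 kJ

q = 418 kJ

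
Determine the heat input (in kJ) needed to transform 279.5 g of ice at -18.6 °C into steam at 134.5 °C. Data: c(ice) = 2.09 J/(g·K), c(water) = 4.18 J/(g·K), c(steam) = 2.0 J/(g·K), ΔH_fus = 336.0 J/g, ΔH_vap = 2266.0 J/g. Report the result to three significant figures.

q1 (heat ice -18.6→0.0 °C): 279.5 × 2.09 × 18.6 = 10865 J
q2 (melt at 0 °C): 279.5 × 336.0 = 93912 J
q3 (heat water 0.0→100.0 °C): 279.5 × 4.18 × 100.0 = 116831 J
q4 (vaporize at 100 °C): 279.5 × 2266.0 = 633347 J
q5 (heat steam 100.0→134.5 °C): 279.5 × 2.0 × 34.5 = 19286 J
Total: 10865 + 93912 + 116831 + 633347 + 19286 = 874241 J = 874 kJ

q = 874 kJ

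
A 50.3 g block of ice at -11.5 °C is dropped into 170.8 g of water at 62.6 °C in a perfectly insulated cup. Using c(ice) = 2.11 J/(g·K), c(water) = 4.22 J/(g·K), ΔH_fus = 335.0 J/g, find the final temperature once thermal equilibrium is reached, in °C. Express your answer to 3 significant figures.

T_f = 29.0 °C

Heat to bring ice to 0 °C and melt it: q₁ = 50.3×2.11×11.5 + 50.3×335.0 = 18071 J
Heat the water can supply cooling to 0 °C: 170.8×4.22×62.6 = 45120.6 J > q₁, so all ice melts.
Energy balance: 170.8×4.22×(62.6 − T) = 18071 + 50.3×4.22×(T − 0)
720.776(62.6 − T) = 18071 + 212.266 T
45120.6 − 18071 = 933.042 T
T = 27049.6 / 933.042 = 28.99 °C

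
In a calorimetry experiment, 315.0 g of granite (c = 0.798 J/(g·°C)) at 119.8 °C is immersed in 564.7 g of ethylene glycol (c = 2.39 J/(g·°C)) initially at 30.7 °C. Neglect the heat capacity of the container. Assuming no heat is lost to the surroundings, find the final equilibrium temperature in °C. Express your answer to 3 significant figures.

T_f = 44.7 °C

Heat lost by granite = heat gained by ethylene glycol.
(315.0)(0.798)(119.8 − T) = (564.7)(2.39)(T − 30.7)
251.37 (119.8 − T) = 1349.633 (T − 30.7)
30114 − 251.37 T = 1349.633 T − 41434
71548 = 1601.003 T
T = 44.69 °C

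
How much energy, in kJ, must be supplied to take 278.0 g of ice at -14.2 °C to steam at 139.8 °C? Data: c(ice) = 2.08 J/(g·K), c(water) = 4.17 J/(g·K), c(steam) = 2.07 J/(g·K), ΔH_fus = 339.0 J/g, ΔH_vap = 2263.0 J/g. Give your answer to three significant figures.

q = 870 kJ

q1 (heat ice -14.2→0.0 °C): 278.0 × 2.08 × 14.2 = 8211 J
q2 (melt at 0 °C): 278.0 × 339.0 = 94242 J
q3 (heat water 0.0→100.0 °C): 278.0 × 4.17 × 100.0 = 115926 J
q4 (vaporize at 100 °C): 278.0 × 2263.0 = 629114 J
q5 (heat steam 100.0→139.8 °C): 278.0 × 2.07 × 39.8 = 22903 J
Total: 8211 + 94242 + 115926 + 629114 + 22903 = 870396 J = 870 kJ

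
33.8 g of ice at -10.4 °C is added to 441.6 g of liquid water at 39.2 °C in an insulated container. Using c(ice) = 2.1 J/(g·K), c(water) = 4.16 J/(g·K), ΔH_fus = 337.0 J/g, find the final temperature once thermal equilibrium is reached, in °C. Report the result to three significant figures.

Heat to bring ice to 0 °C and melt it: q₁ = 33.8×2.1×10.4 + 33.8×337.0 = 12129 J
Heat the water can supply cooling to 0 °C: 441.6×4.16×39.2 = 72012.6 J > q₁, so all ice melts.
Energy balance: 441.6×4.16×(39.2 − T) = 12129 + 33.8×4.16×(T − 0)
1837.056(39.2 − T) = 12129 + 140.608 T
72012.6 − 12129 = 1977.664 T
T = 59883.6 / 1977.664 = 30.28 °C

T_f = 30.3 °C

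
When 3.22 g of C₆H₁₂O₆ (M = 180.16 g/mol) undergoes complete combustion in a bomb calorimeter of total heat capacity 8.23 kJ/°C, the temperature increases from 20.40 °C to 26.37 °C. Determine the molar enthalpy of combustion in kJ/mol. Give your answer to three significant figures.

ΔH = -2750 kJ/mol

ΔT = 26.37 − 20.40 = 5.97 °C
q_cal = C_cal × ΔT = 8.23 × 5.97 = 49.1331 kJ
n = 3.22 / 180.16 = 0.01787 mol
q_rxn = −q_cal = -49.1331 kJ
ΔH = -49.1331 / 0.01787 = -2749 kJ/mol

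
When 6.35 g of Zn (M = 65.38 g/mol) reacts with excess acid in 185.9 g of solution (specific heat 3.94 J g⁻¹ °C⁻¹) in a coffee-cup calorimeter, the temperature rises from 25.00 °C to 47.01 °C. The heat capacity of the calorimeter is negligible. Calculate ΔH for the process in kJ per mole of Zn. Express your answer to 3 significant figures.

ΔH = -166 kJ/mol

|ΔT| = |47.01 − 25.00| = 22.01 °C
|q_surr| = (185.9 × 3.94) × 22.01 = 732.446 × 22.01 = 16120 J
n(Zn) = 6.35 / 65.38 = 0.09712 mol
Temperature rose, so q_rxn = −|q_surr| = -16.12 kJ
ΔH = q_rxn / n = -166.0 kJ/mol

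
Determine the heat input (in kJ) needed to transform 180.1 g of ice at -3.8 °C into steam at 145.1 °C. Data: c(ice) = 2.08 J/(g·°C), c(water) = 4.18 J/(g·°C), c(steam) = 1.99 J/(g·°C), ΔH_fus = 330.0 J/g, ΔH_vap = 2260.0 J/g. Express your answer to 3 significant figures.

q = 559 kJ

q1 (heat ice -3.8→0.0 °C): 180.1 × 2.08 × 3.8 = 1424 J
q2 (melt at 0 °C): 180.1 × 330.0 = 59433 J
q3 (heat water 0.0→100.0 °C): 180.1 × 4.18 × 100.0 = 75282 J
q4 (vaporize at 100 °C): 180.1 × 2260.0 = 407026 J
q5 (heat steam 100.0→145.1 °C): 180.1 × 1.99 × 45.1 = 16164 J
Total: 1424 + 59433 + 75282 + 407026 + 16164 = 559329 J = 559 kJ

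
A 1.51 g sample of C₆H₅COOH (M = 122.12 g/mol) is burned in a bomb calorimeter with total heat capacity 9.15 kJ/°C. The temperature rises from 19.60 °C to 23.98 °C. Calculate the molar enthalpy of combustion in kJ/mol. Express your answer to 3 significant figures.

ΔH = -3240 kJ/mol

ΔT = 23.98 − 19.60 = 4.38 °C
q_cal = C_cal × ΔT = 9.15 × 4.38 = 40.077 kJ
n = 1.51 / 122.12 = 0.01236 mol
q_rxn = −q_cal = -40.077 kJ
ΔH = -40.077 / 0.01236 = -3242 kJ/mol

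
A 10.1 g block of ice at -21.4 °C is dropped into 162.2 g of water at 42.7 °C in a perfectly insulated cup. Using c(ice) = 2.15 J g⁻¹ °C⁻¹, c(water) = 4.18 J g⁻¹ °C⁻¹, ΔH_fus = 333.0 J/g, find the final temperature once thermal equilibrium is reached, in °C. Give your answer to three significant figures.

T_f = 34.9 °C

Heat to bring ice to 0 °C and melt it: q₁ = 10.1×2.15×21.4 + 10.1×333.0 = 3828.0 J
Heat the water can supply cooling to 0 °C: 162.2×4.18×42.7 = 28950.4 J > q₁, so all ice melts.
Energy balance: 162.2×4.18×(42.7 − T) = 3828.0 + 10.1×4.18×(T − 0)
677.996(42.7 − T) = 3828.0 + 42.218 T
28950.4 − 3828.0 = 720.214 T
T = 25122.4 / 720.214 = 34.88 °C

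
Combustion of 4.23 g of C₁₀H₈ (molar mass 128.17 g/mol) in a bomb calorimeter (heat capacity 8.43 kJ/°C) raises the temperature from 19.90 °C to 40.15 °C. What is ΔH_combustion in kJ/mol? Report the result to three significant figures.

ΔH = -5170 kJ/mol

ΔT = 40.15 − 19.90 = 20.25 °C
q_cal = C_cal × ΔT = 8.43 × 20.25 = 170.7075 kJ
n = 4.23 / 128.17 = 0.03300 mol
q_rxn = −q_cal = -170.7075 kJ
ΔH = -170.7075 / 0.03300 = -5173 kJ/mol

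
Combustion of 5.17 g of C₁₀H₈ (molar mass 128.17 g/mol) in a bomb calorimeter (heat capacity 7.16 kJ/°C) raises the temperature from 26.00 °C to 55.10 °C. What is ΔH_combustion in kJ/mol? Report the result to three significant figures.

ΔH = -5170 kJ/mol

ΔT = 55.10 − 26.00 = 29.10 °C
q_cal = C_cal × ΔT = 7.16 × 29.10 = 208.356 kJ
n = 5.17 / 128.17 = 0.040337 mol
q_rxn = −q_cal = -208.356 kJ
ΔH = -208.356 / 0.040337 = -5165 kJ/mol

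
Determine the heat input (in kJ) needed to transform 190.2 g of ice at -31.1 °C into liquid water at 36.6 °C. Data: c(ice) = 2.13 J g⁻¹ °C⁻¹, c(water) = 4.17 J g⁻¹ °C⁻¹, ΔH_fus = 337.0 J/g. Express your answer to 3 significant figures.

q = 106 kJ

q1 (heat ice -31.1→0.0 °C): 190.2 × 2.13 × 31.1 = 12599 J
q2 (melt at 0 °C): 190.2 × 337.0 = 64097 J
q3 (heat water 0.0→36.6 °C): 190.2 × 4.17 × 36.6 = 29029 J
Total: 12599 + 64097 + 29029 = 105725 J = 106 kJ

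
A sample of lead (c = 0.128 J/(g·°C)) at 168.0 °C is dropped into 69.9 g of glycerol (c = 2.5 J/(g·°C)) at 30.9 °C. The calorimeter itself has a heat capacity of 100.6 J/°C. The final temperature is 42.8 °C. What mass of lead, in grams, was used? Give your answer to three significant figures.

m = 204 g

q_gained = (69.9 × 2.5 + 100.6) × (42.8 − 30.9) = 3277 J
q_lost = m × 0.128 × (168.0 − 42.8) = 16.0256 m
m = 3277 / 16.0256 = 204 g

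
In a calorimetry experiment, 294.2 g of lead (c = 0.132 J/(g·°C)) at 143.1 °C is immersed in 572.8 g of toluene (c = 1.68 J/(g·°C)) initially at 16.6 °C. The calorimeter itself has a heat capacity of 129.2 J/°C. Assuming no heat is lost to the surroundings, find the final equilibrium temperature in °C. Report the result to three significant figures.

Heat lost by lead = heat gained by toluene + calorimeter.
(294.2)(0.132)(143.1 − T) = [(572.8)(1.68) + 129.2](T − 16.6)
38.8344 (143.1 − T) = 1091.504 (T − 16.6)
5557.2 − 38.8344 T = 1091.504 T − 18119
23676.2 = 1130.3384 T
T = 20.946 °C

T_f = 20.9 °C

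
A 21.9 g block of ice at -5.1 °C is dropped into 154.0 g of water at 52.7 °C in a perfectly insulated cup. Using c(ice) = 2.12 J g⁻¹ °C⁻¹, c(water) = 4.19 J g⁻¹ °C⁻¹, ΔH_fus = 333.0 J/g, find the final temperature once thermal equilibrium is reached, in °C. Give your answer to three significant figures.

T_f = 35.9 °C

Heat to bring ice to 0 °C and melt it: q₁ = 21.9×2.12×5.1 + 21.9×333.0 = 7529.5 J
Heat the water can supply cooling to 0 °C: 154.0×4.19×52.7 = 34005.2 J > q₁, so all ice melts.
Energy balance: 154.0×4.19×(52.7 − T) = 7529.5 + 21.9×4.19×(T − 0)
645.26(52.7 − T) = 7529.5 + 91.761 T
34005.2 − 7529.5 = 737.021 T
T = 26475.7 / 737.021 = 35.92 °C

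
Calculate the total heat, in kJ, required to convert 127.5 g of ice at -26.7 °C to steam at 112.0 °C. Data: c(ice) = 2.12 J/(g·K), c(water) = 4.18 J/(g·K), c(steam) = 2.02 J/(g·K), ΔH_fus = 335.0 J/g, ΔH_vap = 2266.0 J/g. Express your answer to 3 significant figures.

q = 395 kJ

q1 (heat ice -26.7→0.0 °C): 127.5 × 2.12 × 26.7 = 7217 J
q2 (melt at 0 °C): 127.5 × 335.0 = 42713 J
q3 (heat water 0.0→100.0 °C): 127.5 × 4.18 × 100.0 = 53295 J
q4 (vaporize at 100 °C): 127.5 × 2266.0 = 288915 J
q5 (heat steam 100.0→112.0 °C): 127.5 × 2.02 × 12.0 = 3091 J
Total: 7217 + 42713 + 53295 + 288915 + 3091 = 395231 J = 395 kJ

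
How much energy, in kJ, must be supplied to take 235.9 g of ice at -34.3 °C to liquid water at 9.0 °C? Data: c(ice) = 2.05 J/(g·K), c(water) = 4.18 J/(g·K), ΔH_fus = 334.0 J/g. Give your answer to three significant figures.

q = 104 kJ

q1 (heat ice -34.3→0.0 °C): 235.9 × 2.05 × 34.3 = 16587 J
q2 (melt at 0 °C): 235.9 × 334.0 = 78791 J
q3 (heat water 0.0→9.0 °C): 235.9 × 4.18 × 9.0 = 8875 J
Total: 16587 + 78791 + 8875 = 104253 J = 104 kJ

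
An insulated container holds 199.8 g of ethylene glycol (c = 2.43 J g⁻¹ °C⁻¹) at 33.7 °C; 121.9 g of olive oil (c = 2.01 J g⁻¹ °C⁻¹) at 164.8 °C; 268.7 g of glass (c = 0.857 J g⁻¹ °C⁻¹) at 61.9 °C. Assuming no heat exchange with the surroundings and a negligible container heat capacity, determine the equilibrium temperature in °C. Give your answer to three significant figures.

Σ mᵢcᵢ(T − Tᵢ) = 0  ⇒  T = Σ mᵢcᵢTᵢ / Σ mᵢcᵢ
Σ mᵢcᵢ = 199.8×2.43 + 121.9×2.01 + 268.7×0.857 = 960.8089
Σ mᵢcᵢTᵢ = 485.514×33.7 + 245.019×164.8 + 230.2759×61.9 = 70995
T = 70995 / 960.8089 = 73.89 °C

T_f = 73.9 °C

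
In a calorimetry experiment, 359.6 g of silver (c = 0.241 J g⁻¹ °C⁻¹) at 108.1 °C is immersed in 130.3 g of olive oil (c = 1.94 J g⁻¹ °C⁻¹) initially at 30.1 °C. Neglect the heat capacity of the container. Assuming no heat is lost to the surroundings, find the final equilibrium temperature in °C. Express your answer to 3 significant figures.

T_f = 50.0 °C

Heat lost by silver = heat gained by olive oil.
(359.6)(0.241)(108.1 − T) = (130.3)(1.94)(T − 30.1)
86.6636 (108.1 − T) = 252.782 (T − 30.1)
9368.3 − 86.6636 T = 252.782 T − 7608.7
16977.0 = 339.4456 T
T = 50.01 °C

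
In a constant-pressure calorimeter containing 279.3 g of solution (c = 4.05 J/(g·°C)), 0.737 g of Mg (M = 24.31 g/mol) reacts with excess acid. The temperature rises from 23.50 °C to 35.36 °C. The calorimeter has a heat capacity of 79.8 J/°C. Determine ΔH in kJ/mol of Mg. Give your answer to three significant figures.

ΔH = -474 kJ/mol

|ΔT| = |35.36 − 23.50| = 11.86 °C
|q_surr| = (279.3 × 4.05 + 79.8) × 11.86 = 1210.965 × 11.86 = 14360 J
n(Mg) = 0.737 / 24.31 = 0.03032 mol
Temperature rose, so q_rxn = −|q_surr| = -14.36 kJ
ΔH = q_rxn / n = -473.6 kJ/mol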